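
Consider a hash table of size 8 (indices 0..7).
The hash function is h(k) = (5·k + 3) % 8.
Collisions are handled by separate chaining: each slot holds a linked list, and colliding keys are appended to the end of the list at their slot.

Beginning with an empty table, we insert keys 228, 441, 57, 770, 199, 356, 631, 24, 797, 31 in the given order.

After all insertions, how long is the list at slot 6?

228 → bucket 7
441 → bucket 0
57 → bucket 0 (collision)
770 → bucket 5
199 → bucket 6
356 → bucket 7 (collision)
631 → bucket 6 (collision)
24 → bucket 3
797 → bucket 4
31 → bucket 6 (collision)
Final buckets:
0: 441 -> 57
1: _
2: _
3: 24
4: 797
5: 770
6: 199 -> 631 -> 31
7: 228 -> 356

3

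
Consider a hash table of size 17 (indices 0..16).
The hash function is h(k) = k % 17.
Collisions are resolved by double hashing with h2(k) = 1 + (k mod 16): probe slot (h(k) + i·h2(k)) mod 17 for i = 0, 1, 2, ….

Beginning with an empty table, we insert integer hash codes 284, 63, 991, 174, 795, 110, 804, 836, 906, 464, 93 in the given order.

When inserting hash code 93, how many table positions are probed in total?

Insert 284: h=12, slot 12 empty -> index 12.
Insert 63: h=12, h2=16, slot 12 occupied -> index 11.
Insert 991: h=5, slot 5 empty -> index 5.
Insert 174: h=4, slot 4 empty -> index 4.
Insert 795: h=13, slot 13 empty -> index 13.
Insert 110: h=8, slot 8 empty -> index 8.
Insert 804: h=5, h2=5, slot 5 occupied -> index 10.
Insert 836: h=3, slot 3 empty -> index 3.
Insert 906: h=5, h2=11, slot 5 occupied -> index 16.
Insert 464: h=5, h2=1, slot 5 occupied -> index 6.
Insert 93: h=8, h2=14, slots 8,5 occupied -> index 2.
Table: [., ., 93, 836, 174, 991, 464, ., 110, ., 804, 63, 284, 795, ., ., 906]

3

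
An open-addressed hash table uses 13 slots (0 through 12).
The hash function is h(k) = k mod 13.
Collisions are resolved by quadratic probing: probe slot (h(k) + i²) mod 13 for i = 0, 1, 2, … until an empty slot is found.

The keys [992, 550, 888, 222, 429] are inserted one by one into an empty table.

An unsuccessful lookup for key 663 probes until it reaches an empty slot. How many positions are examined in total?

4

Insert 992: h=4, slot 4 empty -> index 4.
Insert 550: h=4, slot 4 occupied -> index 5.
Insert 888: h=4, slots 4,5 occupied -> index 8.
Insert 222: h=1, slot 1 empty -> index 1.
Insert 429: h=0, slot 0 empty -> index 0.
Table: [429, 222, _, _, 992, 550, _, _, 888, _, _, _, _]
Lookup 663: h=0, probe 0,1,4,9 → slot 9 empty, not found.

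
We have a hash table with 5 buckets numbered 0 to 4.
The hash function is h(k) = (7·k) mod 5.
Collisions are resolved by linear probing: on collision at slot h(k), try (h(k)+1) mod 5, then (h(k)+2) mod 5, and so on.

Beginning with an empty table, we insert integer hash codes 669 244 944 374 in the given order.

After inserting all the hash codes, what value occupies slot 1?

Insert 669: h=3, slot 3 empty -> index 3.
Insert 244: h=3, slot 3 occupied -> index 4.
Insert 944: h=3, slots 3,4 occupied -> index 0.
Insert 374: h=3, slots 3,4,0 occupied -> index 1.
Table: [944, 374, —, 669, 244]

374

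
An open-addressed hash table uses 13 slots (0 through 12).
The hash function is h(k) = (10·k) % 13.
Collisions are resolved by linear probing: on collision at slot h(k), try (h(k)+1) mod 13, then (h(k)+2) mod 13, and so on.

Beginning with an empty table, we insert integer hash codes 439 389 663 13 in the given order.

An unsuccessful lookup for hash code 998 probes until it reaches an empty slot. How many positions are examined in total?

2

439: h=9 → slot 9
389: h=3 → slot 3
663: h=0 → slot 0
13: h=0, probe 0,1 → slot 1
Table: [663, 13, -, 389, -, -, -, -, -, 439, -, -, -]
Lookup 998: h=9, probe 9,10 → slot 10 empty, not found.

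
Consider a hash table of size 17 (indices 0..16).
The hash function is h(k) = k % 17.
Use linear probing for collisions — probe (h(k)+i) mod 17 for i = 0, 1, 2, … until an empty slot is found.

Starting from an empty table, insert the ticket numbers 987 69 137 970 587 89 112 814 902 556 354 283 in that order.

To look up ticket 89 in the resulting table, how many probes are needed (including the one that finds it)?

2

Insert 987: h=1, slot 1 empty → index 1.
Insert 69: h=1, slot 1 occupied → index 2.
Insert 137: h=1, slots 1,2 occupied → index 3.
Insert 970: h=1, slots 1,2,3 occupied → index 4.
Insert 587: h=9, slot 9 empty → index 9.
Insert 89: h=4, slot 4 occupied → index 5.
Insert 112: h=10, slot 10 empty → index 10.
Insert 814: h=15, slot 15 empty → index 15.
Insert 902: h=1, slots 1,2,3,4,5 occupied → index 6.
Insert 556: h=12, slot 12 empty → index 12.
Insert 354: h=14, slot 14 empty → index 14.
Insert 283: h=11, slot 11 empty → index 11.
Table: [∅, 987, 69, 137, 970, 89, 902, ∅, ∅, 587, 112, 283, 556, ∅, 354, 814, ∅]
Lookup 89: h=4, probe 4,5 → found at 5.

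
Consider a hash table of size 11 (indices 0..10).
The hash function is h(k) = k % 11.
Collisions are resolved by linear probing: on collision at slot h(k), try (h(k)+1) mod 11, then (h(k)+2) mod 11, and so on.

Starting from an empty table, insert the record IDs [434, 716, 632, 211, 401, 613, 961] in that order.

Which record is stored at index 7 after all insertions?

401

434 hashes to 5; slot 5 is free → place at 5.
716 hashes to 1; slot 1 is free → place at 1.
632 hashes to 5; 5 taken → place at 6.
211 hashes to 2; slot 2 is free → place at 2.
401 hashes to 5; 5,6 taken → place at 7.
613 hashes to 8; slot 8 is free → place at 8.
961 hashes to 4; slot 4 is free → place at 4.
Table: [-, 716, 211, -, 961, 434, 632, 401, 613, -, -]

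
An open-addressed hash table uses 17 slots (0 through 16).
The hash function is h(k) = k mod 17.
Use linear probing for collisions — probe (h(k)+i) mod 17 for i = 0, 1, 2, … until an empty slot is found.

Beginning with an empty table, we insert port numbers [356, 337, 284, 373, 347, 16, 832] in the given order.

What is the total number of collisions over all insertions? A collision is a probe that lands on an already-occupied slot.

356: h=16 => slot 16
337: h=14 => slot 14
284: h=12 => slot 12
373: h=16, probe 16,0 => slot 0
347: h=7 => slot 7
16: h=16, probe 16,0,1 => slot 1
832: h=16, probe 16,0,1,2 => slot 2
Table: [373, 16, 832, _, _, _, _, 347, _, _, _, _, 284, _, 337, _, 356]

6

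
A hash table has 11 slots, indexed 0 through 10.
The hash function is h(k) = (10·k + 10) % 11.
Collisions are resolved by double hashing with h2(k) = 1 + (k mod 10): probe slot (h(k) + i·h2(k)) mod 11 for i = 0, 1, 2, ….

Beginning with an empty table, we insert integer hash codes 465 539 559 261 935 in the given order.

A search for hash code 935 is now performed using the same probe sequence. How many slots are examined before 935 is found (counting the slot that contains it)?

2

465 hashes to 7; slot 7 is free => place at 7.
539 hashes to 10; slot 10 is free => place at 10.
559 hashes to 1; slot 1 is free => place at 1.
261 hashes to 2; slot 2 is free => place at 2.
935 hashes to 10, h2=6; 10 taken => place at 5.
Table: [_, 559, 261, _, _, 935, _, 465, _, _, 539]
Lookup 935: h=10, h2=6, probe 10,5 → found at 5.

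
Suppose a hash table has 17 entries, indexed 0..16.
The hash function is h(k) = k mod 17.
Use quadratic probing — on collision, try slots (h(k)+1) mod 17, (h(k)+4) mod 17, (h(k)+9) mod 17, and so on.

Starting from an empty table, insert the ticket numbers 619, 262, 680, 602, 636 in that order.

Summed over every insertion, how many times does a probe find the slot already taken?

619 hashes to 7; slot 7 is free => place at 7.
262 hashes to 7; 7 taken => place at 8.
680 hashes to 0; slot 0 is free => place at 0.
602 hashes to 7; 7,8 taken => place at 11.
636 hashes to 7; 7,8,11 taken => place at 16.
Table: [680, _, _, _, _, _, _, 619, 262, _, _, 602, _, _, _, _, 636]

6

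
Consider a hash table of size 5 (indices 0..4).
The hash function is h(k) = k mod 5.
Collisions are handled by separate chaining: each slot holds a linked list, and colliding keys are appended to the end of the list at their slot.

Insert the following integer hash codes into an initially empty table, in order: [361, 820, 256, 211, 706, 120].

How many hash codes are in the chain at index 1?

4

361 -> bucket 1
820 -> bucket 0
256 -> bucket 1 (collision)
211 -> bucket 1 (collision)
706 -> bucket 1 (collision)
120 -> bucket 0 (collision)
Final buckets:
0: 820 -> 120
1: 361 -> 256 -> 211 -> 706
2: —
3: —
4: —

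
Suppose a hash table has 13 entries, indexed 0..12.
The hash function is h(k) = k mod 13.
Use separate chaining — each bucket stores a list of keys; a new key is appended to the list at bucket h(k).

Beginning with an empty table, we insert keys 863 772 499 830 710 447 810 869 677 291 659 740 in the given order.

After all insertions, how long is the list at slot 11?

Insert 863: h=5, bucket 5 empty -> new chain.
Insert 772: h=5, bucket 5 nonempty -> append to chain.
Insert 499: h=5, bucket 5 nonempty -> append to chain.
Insert 830: h=11, bucket 11 empty -> new chain.
Insert 710: h=8, bucket 8 empty -> new chain.
Insert 447: h=5, bucket 5 nonempty -> append to chain.
Insert 810: h=4, bucket 4 empty -> new chain.
Insert 869: h=11, bucket 11 nonempty -> append to chain.
Insert 677: h=1, bucket 1 empty -> new chain.
Insert 291: h=5, bucket 5 nonempty -> append to chain.
Insert 659: h=9, bucket 9 empty -> new chain.
Insert 740: h=12, bucket 12 empty -> new chain.
Final buckets:
0: -
1: 677
2: -
3: -
4: 810
5: 863 -> 772 -> 499 -> 447 -> 291
6: -
7: -
8: 710
9: 659
10: -
11: 830 -> 869
12: 740

2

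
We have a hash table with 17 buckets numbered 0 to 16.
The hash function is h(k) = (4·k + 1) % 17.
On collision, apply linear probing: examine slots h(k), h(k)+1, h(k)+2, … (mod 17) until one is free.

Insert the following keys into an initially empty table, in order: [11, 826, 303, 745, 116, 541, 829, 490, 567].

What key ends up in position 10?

Insert 11: h=11, slot 11 empty -> index 11.
Insert 826: h=7, slot 7 empty -> index 7.
Insert 303: h=6, slot 6 empty -> index 6.
Insert 745: h=6, slots 6,7 occupied -> index 8.
Insert 116: h=6, slots 6,7,8 occupied -> index 9.
Insert 541: h=6, slots 6,7,8,9 occupied -> index 10.
Insert 829: h=2, slot 2 empty -> index 2.
Insert 490: h=6, slots 6,7,8,9,10,11 occupied -> index 12.
Insert 567: h=8, slots 8,9,10,11,12 occupied -> index 13.
Table: [∅, ∅, 829, ∅, ∅, ∅, 303, 826, 745, 116, 541, 11, 490, 567, ∅, ∅, ∅]

541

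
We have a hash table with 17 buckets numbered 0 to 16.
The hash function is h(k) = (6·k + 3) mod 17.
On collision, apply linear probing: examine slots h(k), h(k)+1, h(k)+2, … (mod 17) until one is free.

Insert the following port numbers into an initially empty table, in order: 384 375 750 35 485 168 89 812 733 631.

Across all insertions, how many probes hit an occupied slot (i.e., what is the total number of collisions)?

5

Insert 384: h=12, slot 12 empty => index 12.
Insert 375: h=9, slot 9 empty => index 9.
Insert 750: h=15, slot 15 empty => index 15.
Insert 35: h=9, slot 9 occupied => index 10.
Insert 485: h=6, slot 6 empty => index 6.
Insert 168: h=8, slot 8 empty => index 8.
Insert 89: h=10, slot 10 occupied => index 11.
Insert 812: h=13, slot 13 empty => index 13.
Insert 733: h=15, slot 15 occupied => index 16.
Insert 631: h=15, slots 15,16 occupied => index 0.
Table: [631, ., ., ., ., ., 485, ., 168, 375, 35, 89, 384, 812, ., 750, 733]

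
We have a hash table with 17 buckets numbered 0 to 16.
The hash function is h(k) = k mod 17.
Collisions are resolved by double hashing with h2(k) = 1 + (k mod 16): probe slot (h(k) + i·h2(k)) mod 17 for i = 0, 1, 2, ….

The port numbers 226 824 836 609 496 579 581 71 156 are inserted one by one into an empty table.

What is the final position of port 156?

16

226 hashes to 5; slot 5 is free → place at 5.
824 hashes to 8; slot 8 is free → place at 8.
836 hashes to 3; slot 3 is free → place at 3.
609 hashes to 14; slot 14 is free → place at 14.
496 hashes to 3, h2=1; 3 taken → place at 4.
579 hashes to 1; slot 1 is free → place at 1.
581 hashes to 3, h2=6; 3 taken → place at 9.
71 hashes to 3, h2=8; 3 taken → place at 11.
156 hashes to 3, h2=13; 3 taken → place at 16.
Table: [∅, 579, ∅, 836, 496, 226, ∅, ∅, 824, 581, ∅, 71, ∅, ∅, 609, ∅, 156]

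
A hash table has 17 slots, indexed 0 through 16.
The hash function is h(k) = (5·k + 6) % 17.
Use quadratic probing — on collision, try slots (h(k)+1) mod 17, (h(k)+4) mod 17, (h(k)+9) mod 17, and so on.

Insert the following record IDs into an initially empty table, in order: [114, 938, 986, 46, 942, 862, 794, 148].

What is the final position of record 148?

0

114: h=15 => slot 15
938: h=4 => slot 4
986: h=6 => slot 6
46: h=15, probe 15,16 => slot 16
942: h=7 => slot 7
862: h=15, probe 15,16,2 => slot 2
794: h=15, probe 15,16,2,7,14 => slot 14
148: h=15, probe 15,16,2,7,14,6,0 => slot 0
Table: [148, —, 862, —, 938, —, 986, 942, —, —, —, —, —, —, 794, 114, 46]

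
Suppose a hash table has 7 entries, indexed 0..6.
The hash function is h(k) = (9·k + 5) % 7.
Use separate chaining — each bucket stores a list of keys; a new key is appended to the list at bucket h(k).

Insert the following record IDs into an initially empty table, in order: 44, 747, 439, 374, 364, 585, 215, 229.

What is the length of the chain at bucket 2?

1

Insert 44: h=2, bucket 2 empty -> new chain.
Insert 747: h=1, bucket 1 empty -> new chain.
Insert 439: h=1, bucket 1 nonempty -> append to chain.
Insert 374: h=4, bucket 4 empty -> new chain.
Insert 364: h=5, bucket 5 empty -> new chain.
Insert 585: h=6, bucket 6 empty -> new chain.
Insert 215: h=1, bucket 1 nonempty -> append to chain.
Insert 229: h=1, bucket 1 nonempty -> append to chain.
Final buckets:
0: ∅
1: 747 -> 439 -> 215 -> 229
2: 44
3: ∅
4: 374
5: 364
6: 585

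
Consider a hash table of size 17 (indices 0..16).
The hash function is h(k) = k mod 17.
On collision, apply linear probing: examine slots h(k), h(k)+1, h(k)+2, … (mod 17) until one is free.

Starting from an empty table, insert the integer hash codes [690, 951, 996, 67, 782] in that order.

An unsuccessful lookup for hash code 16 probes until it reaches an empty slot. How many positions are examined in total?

690: h=10 → slot 10
951: h=16 → slot 16
996: h=10, probe 10,11 → slot 11
67: h=16, probe 16,0 → slot 0
782: h=0, probe 0,1 → slot 1
Table: [67, 782, ∅, ∅, ∅, ∅, ∅, ∅, ∅, ∅, 690, 996, ∅, ∅, ∅, ∅, 951]
Lookup 16: h=16, probe 16,0,1,2 → slot 2 empty, not found.

4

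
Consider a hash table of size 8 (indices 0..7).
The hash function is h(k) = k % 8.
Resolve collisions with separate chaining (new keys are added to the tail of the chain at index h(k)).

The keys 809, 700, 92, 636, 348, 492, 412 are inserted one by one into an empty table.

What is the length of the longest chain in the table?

6

809 -> bucket 1
700 -> bucket 4
92 -> bucket 4 (collision)
636 -> bucket 4 (collision)
348 -> bucket 4 (collision)
492 -> bucket 4 (collision)
412 -> bucket 4 (collision)
Final buckets:
0: ∅
1: 809
2: ∅
3: ∅
4: 700 -> 92 -> 636 -> 348 -> 492 -> 412
5: ∅
6: ∅
7: ∅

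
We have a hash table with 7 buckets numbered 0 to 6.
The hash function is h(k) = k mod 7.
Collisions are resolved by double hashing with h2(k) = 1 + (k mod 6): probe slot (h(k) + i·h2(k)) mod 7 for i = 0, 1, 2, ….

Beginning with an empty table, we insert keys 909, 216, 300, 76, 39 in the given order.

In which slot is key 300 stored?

1

909 hashes to 6; slot 6 is free -> place at 6.
216 hashes to 6, h2=1; 6 taken -> place at 0.
300 hashes to 6, h2=1; 6,0 taken -> place at 1.
76 hashes to 6, h2=5; 6 taken -> place at 4.
39 hashes to 4, h2=4; 4,1 taken -> place at 5.
Table: [216, 300, ., ., 76, 39, 909]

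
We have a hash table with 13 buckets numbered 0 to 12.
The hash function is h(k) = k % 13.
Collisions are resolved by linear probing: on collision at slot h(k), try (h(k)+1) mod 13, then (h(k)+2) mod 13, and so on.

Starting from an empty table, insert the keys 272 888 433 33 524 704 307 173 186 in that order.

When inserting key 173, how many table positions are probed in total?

Insert 272: h=12, slot 12 empty -> index 12.
Insert 888: h=4, slot 4 empty -> index 4.
Insert 433: h=4, slot 4 occupied -> index 5.
Insert 33: h=7, slot 7 empty -> index 7.
Insert 524: h=4, slots 4,5 occupied -> index 6.
Insert 704: h=2, slot 2 empty -> index 2.
Insert 307: h=8, slot 8 empty -> index 8.
Insert 173: h=4, slots 4,5,6,7,8 occupied -> index 9.
Insert 186: h=4, slots 4,5,6,7,8,9 occupied -> index 10.
Table: [_, _, 704, _, 888, 433, 524, 33, 307, 173, 186, _, 272]

6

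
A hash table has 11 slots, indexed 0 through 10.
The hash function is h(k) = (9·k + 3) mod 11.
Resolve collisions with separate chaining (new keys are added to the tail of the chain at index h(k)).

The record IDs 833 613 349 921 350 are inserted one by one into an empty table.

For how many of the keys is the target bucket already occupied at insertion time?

833 -> bucket 9
613 -> bucket 9 (collision)
349 -> bucket 9 (collision)
921 -> bucket 9 (collision)
350 -> bucket 7
Final buckets:
0: -
1: -
2: -
3: -
4: -
5: -
6: -
7: 350
8: -
9: 833 -> 613 -> 349 -> 921
10: -

3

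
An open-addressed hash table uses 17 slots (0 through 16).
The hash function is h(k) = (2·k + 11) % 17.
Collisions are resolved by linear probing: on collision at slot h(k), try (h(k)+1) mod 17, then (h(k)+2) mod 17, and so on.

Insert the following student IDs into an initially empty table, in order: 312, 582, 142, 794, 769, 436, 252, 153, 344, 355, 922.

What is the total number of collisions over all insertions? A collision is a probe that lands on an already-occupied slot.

12

312: h=6 -> slot 6
582: h=2 -> slot 2
142: h=6, probe 6,7 -> slot 7
794: h=1 -> slot 1
769: h=2, probe 2,3 -> slot 3
436: h=16 -> slot 16
252: h=5 -> slot 5
153: h=11 -> slot 11
344: h=2, probe 2,3,4 -> slot 4
355: h=7, probe 7,8 -> slot 8
922: h=2, probe 2,3,4,5,6,7,8,9 -> slot 9
Table: [., 794, 582, 769, 344, 252, 312, 142, 355, 922, ., 153, ., ., ., ., 436]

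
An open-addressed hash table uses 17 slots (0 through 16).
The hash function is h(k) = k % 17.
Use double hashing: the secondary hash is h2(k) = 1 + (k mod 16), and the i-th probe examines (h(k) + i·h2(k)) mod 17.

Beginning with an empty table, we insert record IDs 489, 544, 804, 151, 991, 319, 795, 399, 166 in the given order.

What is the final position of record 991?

489: h=13 => slot 13
544: h=0 => slot 0
804: h=5 => slot 5
151: h=15 => slot 15
991: h=5, h2=16, probe 5,4 => slot 4
319: h=13, h2=16, probe 13,12 => slot 12
795: h=13, h2=12, probe 13,8 => slot 8
399: h=8, h2=16, probe 8,7 => slot 7
166: h=13, h2=7, probe 13,3 => slot 3
Table: [544, -, -, 166, 991, 804, -, 399, 795, -, -, -, 319, 489, -, 151, -]

4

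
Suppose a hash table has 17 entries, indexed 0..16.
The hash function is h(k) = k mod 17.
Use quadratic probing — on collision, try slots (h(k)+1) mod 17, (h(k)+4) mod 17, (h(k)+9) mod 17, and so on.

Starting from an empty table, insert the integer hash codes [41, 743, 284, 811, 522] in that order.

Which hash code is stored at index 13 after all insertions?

284

Insert 41: h=7, slot 7 empty → index 7.
Insert 743: h=12, slot 12 empty → index 12.
Insert 284: h=12, slot 12 occupied → index 13.
Insert 811: h=12, slots 12,13 occupied → index 16.
Insert 522: h=12, slots 12,13,16 occupied → index 4.
Table: [., ., ., ., 522, ., ., 41, ., ., ., ., 743, 284, ., ., 811]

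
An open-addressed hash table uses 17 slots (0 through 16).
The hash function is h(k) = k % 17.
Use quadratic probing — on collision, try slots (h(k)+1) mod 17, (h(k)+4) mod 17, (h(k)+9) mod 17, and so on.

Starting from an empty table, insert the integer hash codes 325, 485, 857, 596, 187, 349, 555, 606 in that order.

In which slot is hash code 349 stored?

10

325: h=2 -> slot 2
485: h=9 -> slot 9
857: h=7 -> slot 7
596: h=1 -> slot 1
187: h=0 -> slot 0
349: h=9, probe 9,10 -> slot 10
555: h=11 -> slot 11
606: h=11, probe 11,12 -> slot 12
Table: [187, 596, 325, ., ., ., ., 857, ., 485, 349, 555, 606, ., ., ., .]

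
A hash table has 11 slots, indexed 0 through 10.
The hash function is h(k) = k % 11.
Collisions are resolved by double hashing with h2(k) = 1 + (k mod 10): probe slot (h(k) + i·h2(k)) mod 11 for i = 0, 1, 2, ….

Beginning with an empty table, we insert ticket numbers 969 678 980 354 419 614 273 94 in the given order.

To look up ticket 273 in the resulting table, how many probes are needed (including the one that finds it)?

4

969: h=1 => slot 1
678: h=7 => slot 7
980: h=1, h2=1, probe 1,2 => slot 2
354: h=2, h2=5, probe 2,7,1,6 => slot 6
419: h=1, h2=10, probe 1,0 => slot 0
614: h=9 => slot 9
273: h=9, h2=4, probe 9,2,6,10 => slot 10
94: h=6, h2=5, probe 6,0,5 => slot 5
Table: [419, 969, 980, -, -, 94, 354, 678, -, 614, 273]
Lookup 273: h=9, h2=4, probe 9,2,6,10 → found at 10.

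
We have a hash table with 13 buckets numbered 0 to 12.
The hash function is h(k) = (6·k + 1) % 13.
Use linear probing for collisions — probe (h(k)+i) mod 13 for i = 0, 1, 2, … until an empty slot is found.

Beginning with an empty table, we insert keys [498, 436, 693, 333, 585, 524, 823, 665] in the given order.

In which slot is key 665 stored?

Insert 498: h=12, slot 12 empty → index 12.
Insert 436: h=4, slot 4 empty → index 4.
Insert 693: h=12, slot 12 occupied → index 0.
Insert 333: h=10, slot 10 empty → index 10.
Insert 585: h=1, slot 1 empty → index 1.
Insert 524: h=12, slots 12,0,1 occupied → index 2.
Insert 823: h=12, slots 12,0,1,2 occupied → index 3.
Insert 665: h=0, slots 0,1,2,3,4 occupied → index 5.
Table: [693, 585, 524, 823, 436, 665, -, -, -, -, 333, -, 498]

5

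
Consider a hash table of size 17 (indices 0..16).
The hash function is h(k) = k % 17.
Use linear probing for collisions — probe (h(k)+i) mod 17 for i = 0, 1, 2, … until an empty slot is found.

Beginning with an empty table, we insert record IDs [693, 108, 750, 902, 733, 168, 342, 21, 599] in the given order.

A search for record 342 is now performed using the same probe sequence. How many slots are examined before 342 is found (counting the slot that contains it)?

693 hashes to 13; slot 13 is free => place at 13.
108 hashes to 6; slot 6 is free => place at 6.
750 hashes to 2; slot 2 is free => place at 2.
902 hashes to 1; slot 1 is free => place at 1.
733 hashes to 2; 2 taken => place at 3.
168 hashes to 15; slot 15 is free => place at 15.
342 hashes to 2; 2,3 taken => place at 4.
21 hashes to 4; 4 taken => place at 5.
599 hashes to 4; 4,5,6 taken => place at 7.
Table: [_, 902, 750, 733, 342, 21, 108, 599, _, _, _, _, _, 693, _, 168, _]
Lookup 342: h=2, probe 2,3,4 → found at 4.

3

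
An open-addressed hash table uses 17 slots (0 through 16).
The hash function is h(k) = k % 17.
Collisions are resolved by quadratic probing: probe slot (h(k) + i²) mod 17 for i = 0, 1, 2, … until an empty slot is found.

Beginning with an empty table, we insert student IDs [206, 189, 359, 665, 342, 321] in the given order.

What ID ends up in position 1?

Insert 206: h=2, slot 2 empty => index 2.
Insert 189: h=2, slot 2 occupied => index 3.
Insert 359: h=2, slots 2,3 occupied => index 6.
Insert 665: h=2, slots 2,3,6 occupied => index 11.
Insert 342: h=2, slots 2,3,6,11 occupied => index 1.
Insert 321: h=15, slot 15 empty => index 15.
Table: [_, 342, 206, 189, _, _, 359, _, _, _, _, 665, _, _, _, 321, _]

342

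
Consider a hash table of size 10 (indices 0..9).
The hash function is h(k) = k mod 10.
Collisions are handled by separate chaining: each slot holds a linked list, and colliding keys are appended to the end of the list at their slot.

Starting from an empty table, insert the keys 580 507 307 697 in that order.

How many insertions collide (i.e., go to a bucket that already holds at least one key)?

2

580 → bucket 0
507 → bucket 7
307 → bucket 7 (collision)
697 → bucket 7 (collision)
Final buckets:
0: 580
1: .
2: .
3: .
4: .
5: .
6: .
7: 507 -> 307 -> 697
8: .
9: .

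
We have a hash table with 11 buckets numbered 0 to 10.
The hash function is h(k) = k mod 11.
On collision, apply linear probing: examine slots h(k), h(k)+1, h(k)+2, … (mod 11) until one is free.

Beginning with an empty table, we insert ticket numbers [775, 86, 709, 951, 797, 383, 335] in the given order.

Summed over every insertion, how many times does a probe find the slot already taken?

13

775 hashes to 5; slot 5 is free -> place at 5.
86 hashes to 9; slot 9 is free -> place at 9.
709 hashes to 5; 5 taken -> place at 6.
951 hashes to 5; 5,6 taken -> place at 7.
797 hashes to 5; 5,6,7 taken -> place at 8.
383 hashes to 9; 9 taken -> place at 10.
335 hashes to 5; 5,6,7,8,9,10 taken -> place at 0.
Table: [335, ∅, ∅, ∅, ∅, 775, 709, 951, 797, 86, 383]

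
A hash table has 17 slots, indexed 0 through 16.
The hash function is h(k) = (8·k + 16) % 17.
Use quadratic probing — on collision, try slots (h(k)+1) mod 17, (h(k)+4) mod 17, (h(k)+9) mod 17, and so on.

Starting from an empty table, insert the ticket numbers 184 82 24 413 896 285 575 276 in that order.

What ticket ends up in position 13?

Insert 184: h=9, slot 9 empty -> index 9.
Insert 82: h=9, slot 9 occupied -> index 10.
Insert 24: h=4, slot 4 empty -> index 4.
Insert 413: h=5, slot 5 empty -> index 5.
Insert 896: h=10, slot 10 occupied -> index 11.
Insert 285: h=1, slot 1 empty -> index 1.
Insert 575: h=9, slots 9,10 occupied -> index 13.
Insert 276: h=14, slot 14 empty -> index 14.
Table: [-, 285, -, -, 24, 413, -, -, -, 184, 82, 896, -, 575, 276, -, -]

575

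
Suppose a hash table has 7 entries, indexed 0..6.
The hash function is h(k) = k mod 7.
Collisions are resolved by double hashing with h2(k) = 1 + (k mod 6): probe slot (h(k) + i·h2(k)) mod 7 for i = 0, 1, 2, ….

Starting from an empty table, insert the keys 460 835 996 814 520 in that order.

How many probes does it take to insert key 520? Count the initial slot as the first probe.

5

460: h=5 => slot 5
835: h=2 => slot 2
996: h=2, h2=1, probe 2,3 => slot 3
814: h=2, h2=5, probe 2,0 => slot 0
520: h=2, h2=5, probe 2,0,5,3,1 => slot 1
Table: [814, 520, 835, 996, ∅, 460, ∅]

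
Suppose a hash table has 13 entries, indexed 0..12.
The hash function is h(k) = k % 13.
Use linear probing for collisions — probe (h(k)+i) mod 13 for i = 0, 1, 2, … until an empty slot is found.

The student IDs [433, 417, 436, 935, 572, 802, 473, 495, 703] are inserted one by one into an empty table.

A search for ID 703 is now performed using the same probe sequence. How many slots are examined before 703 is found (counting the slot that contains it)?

Insert 433: h=4, slot 4 empty -> index 4.
Insert 417: h=1, slot 1 empty -> index 1.
Insert 436: h=7, slot 7 empty -> index 7.
Insert 935: h=12, slot 12 empty -> index 12.
Insert 572: h=0, slot 0 empty -> index 0.
Insert 802: h=9, slot 9 empty -> index 9.
Insert 473: h=5, slot 5 empty -> index 5.
Insert 495: h=1, slot 1 occupied -> index 2.
Insert 703: h=1, slots 1,2 occupied -> index 3.
Table: [572, 417, 495, 703, 433, 473, ∅, 436, ∅, 802, ∅, ∅, 935]
Lookup 703: h=1, probe 1,2,3 → found at 3.

3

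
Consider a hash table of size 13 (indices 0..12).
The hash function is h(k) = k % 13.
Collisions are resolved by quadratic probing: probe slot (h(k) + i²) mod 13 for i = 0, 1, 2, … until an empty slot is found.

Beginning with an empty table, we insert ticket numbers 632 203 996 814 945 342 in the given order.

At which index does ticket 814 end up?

4

632: h=8 => slot 8
203: h=8, probe 8,9 => slot 9
996: h=8, probe 8,9,12 => slot 12
814: h=8, probe 8,9,12,4 => slot 4
945: h=9, probe 9,10 => slot 10
342: h=4, probe 4,5 => slot 5
Table: [∅, ∅, ∅, ∅, 814, 342, ∅, ∅, 632, 203, 945, ∅, 996]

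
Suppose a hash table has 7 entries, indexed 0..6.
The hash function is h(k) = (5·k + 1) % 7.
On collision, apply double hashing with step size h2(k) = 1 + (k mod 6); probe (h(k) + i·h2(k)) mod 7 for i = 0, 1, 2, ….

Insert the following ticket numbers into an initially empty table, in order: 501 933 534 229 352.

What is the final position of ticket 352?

501 hashes to 0; slot 0 is free → place at 0.
933 hashes to 4; slot 4 is free → place at 4.
534 hashes to 4, h2=1; 4 taken → place at 5.
229 hashes to 5, h2=2; 5,0 taken → place at 2.
352 hashes to 4, h2=5; 4,2,0,5 taken → place at 3.
Table: [501, _, 229, 352, 933, 534, _]

3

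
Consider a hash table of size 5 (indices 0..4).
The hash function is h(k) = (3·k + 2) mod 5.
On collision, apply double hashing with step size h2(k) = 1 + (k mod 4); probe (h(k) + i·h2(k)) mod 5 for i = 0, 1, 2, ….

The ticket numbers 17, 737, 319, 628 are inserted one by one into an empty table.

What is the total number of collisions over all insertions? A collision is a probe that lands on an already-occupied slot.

Insert 17: h=3, slot 3 empty → index 3.
Insert 737: h=3, h2=2, slot 3 occupied → index 0.
Insert 319: h=4, slot 4 empty → index 4.
Insert 628: h=1, slot 1 empty → index 1.
Table: [737, 628, -, 17, 319]

1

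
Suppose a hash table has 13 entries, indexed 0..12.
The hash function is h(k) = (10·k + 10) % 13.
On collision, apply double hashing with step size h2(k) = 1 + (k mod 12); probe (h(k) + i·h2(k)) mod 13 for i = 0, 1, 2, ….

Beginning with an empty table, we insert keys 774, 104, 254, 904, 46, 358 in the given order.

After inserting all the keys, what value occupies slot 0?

46

774: h=2 → slot 2
104: h=10 → slot 10
254: h=2, h2=3, probe 2,5 → slot 5
904: h=2, h2=5, probe 2,7 → slot 7
46: h=2, h2=11, probe 2,0 → slot 0
358: h=2, h2=11, probe 2,0,11 → slot 11
Table: [46, ., 774, ., ., 254, ., 904, ., ., 104, 358, .]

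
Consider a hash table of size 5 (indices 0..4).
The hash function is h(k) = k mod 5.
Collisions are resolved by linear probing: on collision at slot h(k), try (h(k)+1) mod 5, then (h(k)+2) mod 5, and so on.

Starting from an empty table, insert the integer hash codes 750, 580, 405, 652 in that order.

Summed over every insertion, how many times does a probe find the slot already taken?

750 hashes to 0; slot 0 is free → place at 0.
580 hashes to 0; 0 taken → place at 1.
405 hashes to 0; 0,1 taken → place at 2.
652 hashes to 2; 2 taken → place at 3.
Table: [750, 580, 405, 652, _]

4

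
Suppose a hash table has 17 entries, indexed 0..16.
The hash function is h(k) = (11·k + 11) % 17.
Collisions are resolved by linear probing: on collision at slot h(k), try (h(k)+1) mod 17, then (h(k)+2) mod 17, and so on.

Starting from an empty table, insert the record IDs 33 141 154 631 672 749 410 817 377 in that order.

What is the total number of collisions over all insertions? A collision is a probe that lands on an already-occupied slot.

5

Insert 33: h=0, slot 0 empty -> index 0.
Insert 141: h=15, slot 15 empty -> index 15.
Insert 154: h=5, slot 5 empty -> index 5.
Insert 631: h=16, slot 16 empty -> index 16.
Insert 672: h=8, slot 8 empty -> index 8.
Insert 749: h=5, slot 5 occupied -> index 6.
Insert 410: h=16, slots 16,0 occupied -> index 1.
Insert 817: h=5, slots 5,6 occupied -> index 7.
Insert 377: h=10, slot 10 empty -> index 10.
Table: [33, 410, -, -, -, 154, 749, 817, 672, -, 377, -, -, -, -, 141, 631]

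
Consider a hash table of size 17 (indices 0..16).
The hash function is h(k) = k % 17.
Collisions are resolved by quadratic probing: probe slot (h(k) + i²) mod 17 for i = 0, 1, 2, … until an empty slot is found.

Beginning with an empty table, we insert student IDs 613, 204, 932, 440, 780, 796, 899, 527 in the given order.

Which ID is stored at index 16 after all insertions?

613: h=1 => slot 1
204: h=0 => slot 0
932: h=14 => slot 14
440: h=15 => slot 15
780: h=15, probe 15,16 => slot 16
796: h=14, probe 14,15,1,6 => slot 6
899: h=15, probe 15,16,2 => slot 2
527: h=0, probe 0,1,4 => slot 4
Table: [204, 613, 899, ∅, 527, ∅, 796, ∅, ∅, ∅, ∅, ∅, ∅, ∅, 932, 440, 780]

780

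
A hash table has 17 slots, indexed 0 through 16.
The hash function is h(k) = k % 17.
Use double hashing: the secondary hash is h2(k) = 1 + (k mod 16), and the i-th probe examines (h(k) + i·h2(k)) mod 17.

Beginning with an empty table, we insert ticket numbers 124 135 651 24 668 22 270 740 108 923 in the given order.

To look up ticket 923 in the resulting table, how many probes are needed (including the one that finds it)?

5

124: h=5 -> slot 5
135: h=16 -> slot 16
651: h=5, h2=12, probe 5,0 -> slot 0
24: h=7 -> slot 7
668: h=5, h2=13, probe 5,1 -> slot 1
22: h=5, h2=7, probe 5,12 -> slot 12
270: h=15 -> slot 15
740: h=9 -> slot 9
108: h=6 -> slot 6
923: h=5, h2=12, probe 5,0,12,7,2 -> slot 2
Table: [651, 668, 923, _, _, 124, 108, 24, _, 740, _, _, 22, _, _, 270, 135]
Lookup 923: h=5, h2=12, probe 5,0,12,7,2 → found at 2.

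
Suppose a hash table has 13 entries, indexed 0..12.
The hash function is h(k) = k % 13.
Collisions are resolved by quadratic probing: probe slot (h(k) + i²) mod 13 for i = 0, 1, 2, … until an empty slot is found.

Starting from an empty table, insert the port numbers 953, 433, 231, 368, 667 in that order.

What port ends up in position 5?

953: h=4 → slot 4
433: h=4, probe 4,5 → slot 5
231: h=10 → slot 10
368: h=4, probe 4,5,8 → slot 8
667: h=4, probe 4,5,8,0 → slot 0
Table: [667, -, -, -, 953, 433, -, -, 368, -, 231, -, -]

433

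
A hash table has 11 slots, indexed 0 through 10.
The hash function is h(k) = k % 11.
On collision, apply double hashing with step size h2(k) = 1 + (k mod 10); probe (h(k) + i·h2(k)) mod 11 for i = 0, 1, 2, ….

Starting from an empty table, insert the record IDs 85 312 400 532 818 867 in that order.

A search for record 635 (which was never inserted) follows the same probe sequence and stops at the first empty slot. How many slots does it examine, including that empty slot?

2

Insert 85: h=8, slot 8 empty -> index 8.
Insert 312: h=4, slot 4 empty -> index 4.
Insert 400: h=4, h2=1, slot 4 occupied -> index 5.
Insert 532: h=4, h2=3, slot 4 occupied -> index 7.
Insert 818: h=4, h2=9, slot 4 occupied -> index 2.
Insert 867: h=9, slot 9 empty -> index 9.
Table: [∅, ∅, 818, ∅, 312, 400, ∅, 532, 85, 867, ∅]
Lookup 635: h=8, h2=6, probe 8,3 → slot 3 empty, not found.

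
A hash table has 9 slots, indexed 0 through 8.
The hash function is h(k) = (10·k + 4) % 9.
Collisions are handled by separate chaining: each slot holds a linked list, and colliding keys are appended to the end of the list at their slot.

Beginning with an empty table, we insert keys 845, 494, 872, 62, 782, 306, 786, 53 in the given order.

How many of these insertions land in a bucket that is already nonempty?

Insert 845: h=3, bucket 3 empty → new chain.
Insert 494: h=3, bucket 3 nonempty → append to chain.
Insert 872: h=3, bucket 3 nonempty → append to chain.
Insert 62: h=3, bucket 3 nonempty → append to chain.
Insert 782: h=3, bucket 3 nonempty → append to chain.
Insert 306: h=4, bucket 4 empty → new chain.
Insert 786: h=7, bucket 7 empty → new chain.
Insert 53: h=3, bucket 3 nonempty → append to chain.
Final buckets:
0: ∅
1: ∅
2: ∅
3: 845 -> 494 -> 872 -> 62 -> 782 -> 53
4: 306
5: ∅
6: ∅
7: 786
8: ∅

5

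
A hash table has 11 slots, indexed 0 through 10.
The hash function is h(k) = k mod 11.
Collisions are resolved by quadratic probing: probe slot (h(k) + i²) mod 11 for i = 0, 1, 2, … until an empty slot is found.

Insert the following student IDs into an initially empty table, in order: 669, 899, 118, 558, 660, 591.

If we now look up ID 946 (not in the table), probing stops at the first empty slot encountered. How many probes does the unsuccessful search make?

3

Insert 669: h=9, slot 9 empty → index 9.
Insert 899: h=8, slot 8 empty → index 8.
Insert 118: h=8, slots 8,9 occupied → index 1.
Insert 558: h=8, slots 8,9,1 occupied → index 6.
Insert 660: h=0, slot 0 empty → index 0.
Insert 591: h=8, slots 8,9,1,6 occupied → index 2.
Table: [660, 118, 591, ., ., ., 558, ., 899, 669, .]
Lookup 946: h=0, probe 0,1,4 → slot 4 empty, not found.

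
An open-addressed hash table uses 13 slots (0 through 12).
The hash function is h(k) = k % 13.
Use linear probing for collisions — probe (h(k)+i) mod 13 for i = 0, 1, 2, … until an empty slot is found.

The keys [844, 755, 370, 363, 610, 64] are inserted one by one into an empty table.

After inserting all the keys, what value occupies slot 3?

844: h=12 -> slot 12
755: h=1 -> slot 1
370: h=6 -> slot 6
363: h=12, probe 12,0 -> slot 0
610: h=12, probe 12,0,1,2 -> slot 2
64: h=12, probe 12,0,1,2,3 -> slot 3
Table: [363, 755, 610, 64, ., ., 370, ., ., ., ., ., 844]

64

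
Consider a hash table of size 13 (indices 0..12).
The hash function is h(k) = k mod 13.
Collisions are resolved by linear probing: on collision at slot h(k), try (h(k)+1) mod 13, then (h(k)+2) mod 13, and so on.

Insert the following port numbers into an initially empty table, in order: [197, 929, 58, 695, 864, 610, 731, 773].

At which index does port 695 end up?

8

197: h=2 → slot 2
929: h=6 → slot 6
58: h=6, probe 6,7 → slot 7
695: h=6, probe 6,7,8 → slot 8
864: h=6, probe 6,7,8,9 → slot 9
610: h=12 → slot 12
731: h=3 → slot 3
773: h=6, probe 6,7,8,9,10 → slot 10
Table: [—, —, 197, 731, —, —, 929, 58, 695, 864, 773, —, 610]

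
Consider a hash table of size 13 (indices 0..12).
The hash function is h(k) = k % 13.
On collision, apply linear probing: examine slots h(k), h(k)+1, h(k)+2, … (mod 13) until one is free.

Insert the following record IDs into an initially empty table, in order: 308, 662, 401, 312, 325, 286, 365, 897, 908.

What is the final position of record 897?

4

308: h=9 => slot 9
662: h=12 => slot 12
401: h=11 => slot 11
312: h=0 => slot 0
325: h=0, probe 0,1 => slot 1
286: h=0, probe 0,1,2 => slot 2
365: h=1, probe 1,2,3 => slot 3
897: h=0, probe 0,1,2,3,4 => slot 4
908: h=11, probe 11,12,0,1,2,3,4,5 => slot 5
Table: [312, 325, 286, 365, 897, 908, ∅, ∅, ∅, 308, ∅, 401, 662]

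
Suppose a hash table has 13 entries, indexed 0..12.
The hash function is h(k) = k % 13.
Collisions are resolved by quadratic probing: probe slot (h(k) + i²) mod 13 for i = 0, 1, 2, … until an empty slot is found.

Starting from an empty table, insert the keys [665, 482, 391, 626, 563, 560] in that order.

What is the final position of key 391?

5

665: h=2 -> slot 2
482: h=1 -> slot 1
391: h=1, probe 1,2,5 -> slot 5
626: h=2, probe 2,3 -> slot 3
563: h=4 -> slot 4
560: h=1, probe 1,2,5,10 -> slot 10
Table: [-, 482, 665, 626, 563, 391, -, -, -, -, 560, -, -]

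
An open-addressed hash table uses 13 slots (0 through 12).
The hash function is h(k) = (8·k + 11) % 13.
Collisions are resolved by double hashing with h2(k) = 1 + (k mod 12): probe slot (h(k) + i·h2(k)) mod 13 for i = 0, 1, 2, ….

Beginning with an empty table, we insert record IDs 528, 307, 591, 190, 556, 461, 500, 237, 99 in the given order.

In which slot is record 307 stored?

528: h=10 → slot 10
307: h=10, h2=8, probe 10,5 → slot 5
591: h=7 → slot 7
190: h=10, h2=11, probe 10,8 → slot 8
556: h=0 → slot 0
461: h=7, h2=6, probe 7,0,6 → slot 6
500: h=7, h2=9, probe 7,3 → slot 3
237: h=9 → slot 9
99: h=10, h2=4, probe 10,1 → slot 1
Table: [556, 99, ., 500, ., 307, 461, 591, 190, 237, 528, ., .]

5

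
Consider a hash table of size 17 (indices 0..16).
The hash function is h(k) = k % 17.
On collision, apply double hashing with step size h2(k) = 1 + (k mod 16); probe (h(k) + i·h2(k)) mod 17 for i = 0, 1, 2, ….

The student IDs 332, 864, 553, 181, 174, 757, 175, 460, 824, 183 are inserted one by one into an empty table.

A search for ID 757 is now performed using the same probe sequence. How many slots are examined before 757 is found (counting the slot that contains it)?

Insert 332: h=9, slot 9 empty -> index 9.
Insert 864: h=14, slot 14 empty -> index 14.
Insert 553: h=9, h2=10, slot 9 occupied -> index 2.
Insert 181: h=11, slot 11 empty -> index 11.
Insert 174: h=4, slot 4 empty -> index 4.
Insert 757: h=9, h2=6, slot 9 occupied -> index 15.
Insert 175: h=5, slot 5 empty -> index 5.
Insert 460: h=1, slot 1 empty -> index 1.
Insert 824: h=8, slot 8 empty -> index 8.
Insert 183: h=13, slot 13 empty -> index 13.
Table: [—, 460, 553, —, 174, 175, —, —, 824, 332, —, 181, —, 183, 864, 757, —]
Lookup 757: h=9, h2=6, probe 9,15 → found at 15.

2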